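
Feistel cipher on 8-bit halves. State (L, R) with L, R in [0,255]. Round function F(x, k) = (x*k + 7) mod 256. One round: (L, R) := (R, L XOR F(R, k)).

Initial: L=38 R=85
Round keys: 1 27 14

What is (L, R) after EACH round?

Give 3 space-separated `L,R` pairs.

Round 1 (k=1): L=85 R=122
Round 2 (k=27): L=122 R=176
Round 3 (k=14): L=176 R=221

Answer: 85,122 122,176 176,221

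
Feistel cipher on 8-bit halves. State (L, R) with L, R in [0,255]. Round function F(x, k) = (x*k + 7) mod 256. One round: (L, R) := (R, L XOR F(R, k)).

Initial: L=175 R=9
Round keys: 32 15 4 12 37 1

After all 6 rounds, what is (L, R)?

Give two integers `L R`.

Round 1 (k=32): L=9 R=136
Round 2 (k=15): L=136 R=246
Round 3 (k=4): L=246 R=87
Round 4 (k=12): L=87 R=237
Round 5 (k=37): L=237 R=31
Round 6 (k=1): L=31 R=203

Answer: 31 203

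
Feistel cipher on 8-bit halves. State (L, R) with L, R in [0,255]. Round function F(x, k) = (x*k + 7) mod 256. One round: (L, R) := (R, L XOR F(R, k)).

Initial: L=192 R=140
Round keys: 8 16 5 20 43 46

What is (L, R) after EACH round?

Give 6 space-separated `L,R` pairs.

Answer: 140,167 167,251 251,73 73,64 64,142 142,203

Derivation:
Round 1 (k=8): L=140 R=167
Round 2 (k=16): L=167 R=251
Round 3 (k=5): L=251 R=73
Round 4 (k=20): L=73 R=64
Round 5 (k=43): L=64 R=142
Round 6 (k=46): L=142 R=203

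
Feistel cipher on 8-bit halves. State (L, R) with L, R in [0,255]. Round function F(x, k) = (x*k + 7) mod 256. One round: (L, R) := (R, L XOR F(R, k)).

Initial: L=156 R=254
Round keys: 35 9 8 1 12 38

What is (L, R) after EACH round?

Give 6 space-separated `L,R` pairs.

Answer: 254,93 93,178 178,202 202,99 99,97 97,14

Derivation:
Round 1 (k=35): L=254 R=93
Round 2 (k=9): L=93 R=178
Round 3 (k=8): L=178 R=202
Round 4 (k=1): L=202 R=99
Round 5 (k=12): L=99 R=97
Round 6 (k=38): L=97 R=14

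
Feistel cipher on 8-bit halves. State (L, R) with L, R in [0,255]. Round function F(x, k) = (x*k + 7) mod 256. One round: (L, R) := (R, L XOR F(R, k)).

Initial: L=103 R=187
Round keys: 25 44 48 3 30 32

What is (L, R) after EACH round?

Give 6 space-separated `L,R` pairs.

Answer: 187,45 45,120 120,170 170,125 125,7 7,154

Derivation:
Round 1 (k=25): L=187 R=45
Round 2 (k=44): L=45 R=120
Round 3 (k=48): L=120 R=170
Round 4 (k=3): L=170 R=125
Round 5 (k=30): L=125 R=7
Round 6 (k=32): L=7 R=154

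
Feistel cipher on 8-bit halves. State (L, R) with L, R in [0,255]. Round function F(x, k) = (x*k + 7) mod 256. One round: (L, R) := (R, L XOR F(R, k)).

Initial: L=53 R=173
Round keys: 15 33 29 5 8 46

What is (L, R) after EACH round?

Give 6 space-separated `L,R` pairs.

Answer: 173,31 31,171 171,121 121,207 207,6 6,212

Derivation:
Round 1 (k=15): L=173 R=31
Round 2 (k=33): L=31 R=171
Round 3 (k=29): L=171 R=121
Round 4 (k=5): L=121 R=207
Round 5 (k=8): L=207 R=6
Round 6 (k=46): L=6 R=212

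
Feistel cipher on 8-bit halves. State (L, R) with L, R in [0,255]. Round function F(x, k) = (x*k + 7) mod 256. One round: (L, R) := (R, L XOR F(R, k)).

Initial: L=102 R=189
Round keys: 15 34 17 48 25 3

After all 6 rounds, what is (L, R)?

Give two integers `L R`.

Round 1 (k=15): L=189 R=124
Round 2 (k=34): L=124 R=194
Round 3 (k=17): L=194 R=149
Round 4 (k=48): L=149 R=53
Round 5 (k=25): L=53 R=161
Round 6 (k=3): L=161 R=223

Answer: 161 223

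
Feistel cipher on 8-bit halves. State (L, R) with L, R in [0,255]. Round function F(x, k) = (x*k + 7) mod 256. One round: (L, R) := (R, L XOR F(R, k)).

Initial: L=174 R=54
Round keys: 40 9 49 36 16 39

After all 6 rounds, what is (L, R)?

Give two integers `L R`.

Round 1 (k=40): L=54 R=217
Round 2 (k=9): L=217 R=158
Round 3 (k=49): L=158 R=156
Round 4 (k=36): L=156 R=105
Round 5 (k=16): L=105 R=11
Round 6 (k=39): L=11 R=221

Answer: 11 221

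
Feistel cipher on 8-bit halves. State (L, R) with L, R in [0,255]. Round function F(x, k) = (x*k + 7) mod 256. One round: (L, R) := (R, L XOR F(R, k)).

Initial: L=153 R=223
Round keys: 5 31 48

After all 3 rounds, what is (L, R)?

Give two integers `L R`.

Answer: 179 108

Derivation:
Round 1 (k=5): L=223 R=251
Round 2 (k=31): L=251 R=179
Round 3 (k=48): L=179 R=108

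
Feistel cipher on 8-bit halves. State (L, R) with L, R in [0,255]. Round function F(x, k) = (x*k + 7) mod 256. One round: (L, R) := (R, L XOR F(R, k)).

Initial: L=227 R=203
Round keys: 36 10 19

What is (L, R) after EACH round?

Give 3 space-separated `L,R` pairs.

Answer: 203,112 112,172 172,187

Derivation:
Round 1 (k=36): L=203 R=112
Round 2 (k=10): L=112 R=172
Round 3 (k=19): L=172 R=187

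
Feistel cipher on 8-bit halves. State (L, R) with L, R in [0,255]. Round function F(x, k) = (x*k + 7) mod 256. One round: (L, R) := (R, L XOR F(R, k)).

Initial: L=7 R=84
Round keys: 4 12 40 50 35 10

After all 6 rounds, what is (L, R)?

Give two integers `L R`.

Round 1 (k=4): L=84 R=80
Round 2 (k=12): L=80 R=147
Round 3 (k=40): L=147 R=175
Round 4 (k=50): L=175 R=166
Round 5 (k=35): L=166 R=22
Round 6 (k=10): L=22 R=69

Answer: 22 69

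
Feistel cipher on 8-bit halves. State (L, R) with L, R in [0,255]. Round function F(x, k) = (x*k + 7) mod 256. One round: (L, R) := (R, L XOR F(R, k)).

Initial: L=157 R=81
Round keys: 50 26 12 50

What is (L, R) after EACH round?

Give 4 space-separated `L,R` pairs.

Round 1 (k=50): L=81 R=68
Round 2 (k=26): L=68 R=190
Round 3 (k=12): L=190 R=171
Round 4 (k=50): L=171 R=211

Answer: 81,68 68,190 190,171 171,211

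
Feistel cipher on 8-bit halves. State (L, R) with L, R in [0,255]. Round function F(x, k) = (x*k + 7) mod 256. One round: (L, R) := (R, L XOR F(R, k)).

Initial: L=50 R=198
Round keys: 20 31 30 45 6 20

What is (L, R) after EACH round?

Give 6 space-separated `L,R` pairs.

Round 1 (k=20): L=198 R=77
Round 2 (k=31): L=77 R=156
Round 3 (k=30): L=156 R=2
Round 4 (k=45): L=2 R=253
Round 5 (k=6): L=253 R=247
Round 6 (k=20): L=247 R=174

Answer: 198,77 77,156 156,2 2,253 253,247 247,174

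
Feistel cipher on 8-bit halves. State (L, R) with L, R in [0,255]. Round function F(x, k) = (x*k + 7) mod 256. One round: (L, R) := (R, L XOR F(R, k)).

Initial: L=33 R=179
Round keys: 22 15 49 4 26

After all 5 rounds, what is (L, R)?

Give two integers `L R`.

Round 1 (k=22): L=179 R=72
Round 2 (k=15): L=72 R=140
Round 3 (k=49): L=140 R=155
Round 4 (k=4): L=155 R=255
Round 5 (k=26): L=255 R=118

Answer: 255 118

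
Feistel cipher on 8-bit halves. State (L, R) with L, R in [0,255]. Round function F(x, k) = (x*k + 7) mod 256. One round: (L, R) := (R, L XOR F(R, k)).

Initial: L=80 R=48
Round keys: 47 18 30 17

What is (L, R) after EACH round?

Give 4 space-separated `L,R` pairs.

Round 1 (k=47): L=48 R=135
Round 2 (k=18): L=135 R=181
Round 3 (k=30): L=181 R=186
Round 4 (k=17): L=186 R=212

Answer: 48,135 135,181 181,186 186,212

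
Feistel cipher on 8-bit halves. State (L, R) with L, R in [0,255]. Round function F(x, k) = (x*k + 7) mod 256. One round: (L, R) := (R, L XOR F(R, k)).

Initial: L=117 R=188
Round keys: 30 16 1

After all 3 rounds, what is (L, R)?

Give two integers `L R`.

Round 1 (k=30): L=188 R=122
Round 2 (k=16): L=122 R=27
Round 3 (k=1): L=27 R=88

Answer: 27 88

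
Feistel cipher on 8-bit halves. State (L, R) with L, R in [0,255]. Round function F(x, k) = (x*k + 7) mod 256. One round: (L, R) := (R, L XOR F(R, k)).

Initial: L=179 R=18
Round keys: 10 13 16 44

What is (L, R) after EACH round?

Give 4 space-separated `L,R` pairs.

Answer: 18,8 8,125 125,223 223,38

Derivation:
Round 1 (k=10): L=18 R=8
Round 2 (k=13): L=8 R=125
Round 3 (k=16): L=125 R=223
Round 4 (k=44): L=223 R=38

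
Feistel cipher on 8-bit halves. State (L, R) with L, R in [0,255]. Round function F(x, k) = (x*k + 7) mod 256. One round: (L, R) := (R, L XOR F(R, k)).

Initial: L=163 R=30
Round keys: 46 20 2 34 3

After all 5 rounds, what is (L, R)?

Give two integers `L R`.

Round 1 (k=46): L=30 R=200
Round 2 (k=20): L=200 R=185
Round 3 (k=2): L=185 R=177
Round 4 (k=34): L=177 R=48
Round 5 (k=3): L=48 R=38

Answer: 48 38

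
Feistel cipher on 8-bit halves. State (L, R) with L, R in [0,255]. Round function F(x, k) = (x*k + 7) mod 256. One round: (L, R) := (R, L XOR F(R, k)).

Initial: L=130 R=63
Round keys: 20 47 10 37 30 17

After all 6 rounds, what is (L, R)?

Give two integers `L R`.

Answer: 27 92

Derivation:
Round 1 (k=20): L=63 R=113
Round 2 (k=47): L=113 R=249
Round 3 (k=10): L=249 R=176
Round 4 (k=37): L=176 R=142
Round 5 (k=30): L=142 R=27
Round 6 (k=17): L=27 R=92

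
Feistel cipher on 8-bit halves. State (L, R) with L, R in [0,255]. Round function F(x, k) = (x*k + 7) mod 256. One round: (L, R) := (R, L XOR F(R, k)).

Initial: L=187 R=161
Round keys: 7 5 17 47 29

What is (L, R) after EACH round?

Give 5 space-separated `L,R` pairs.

Answer: 161,213 213,145 145,125 125,107 107,91

Derivation:
Round 1 (k=7): L=161 R=213
Round 2 (k=5): L=213 R=145
Round 3 (k=17): L=145 R=125
Round 4 (k=47): L=125 R=107
Round 5 (k=29): L=107 R=91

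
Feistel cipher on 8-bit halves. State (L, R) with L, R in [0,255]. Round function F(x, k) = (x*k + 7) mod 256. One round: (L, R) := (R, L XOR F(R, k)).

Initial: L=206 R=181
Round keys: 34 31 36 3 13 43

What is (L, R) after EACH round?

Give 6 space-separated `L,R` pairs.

Round 1 (k=34): L=181 R=223
Round 2 (k=31): L=223 R=189
Round 3 (k=36): L=189 R=68
Round 4 (k=3): L=68 R=110
Round 5 (k=13): L=110 R=217
Round 6 (k=43): L=217 R=20

Answer: 181,223 223,189 189,68 68,110 110,217 217,20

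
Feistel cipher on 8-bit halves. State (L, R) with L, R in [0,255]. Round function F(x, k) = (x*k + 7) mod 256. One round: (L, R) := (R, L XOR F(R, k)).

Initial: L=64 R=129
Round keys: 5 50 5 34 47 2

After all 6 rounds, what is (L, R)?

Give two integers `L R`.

Round 1 (k=5): L=129 R=204
Round 2 (k=50): L=204 R=94
Round 3 (k=5): L=94 R=17
Round 4 (k=34): L=17 R=23
Round 5 (k=47): L=23 R=81
Round 6 (k=2): L=81 R=190

Answer: 81 190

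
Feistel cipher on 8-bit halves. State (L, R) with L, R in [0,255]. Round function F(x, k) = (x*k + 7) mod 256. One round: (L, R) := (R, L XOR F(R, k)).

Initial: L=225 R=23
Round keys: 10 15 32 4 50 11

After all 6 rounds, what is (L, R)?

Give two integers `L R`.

Round 1 (k=10): L=23 R=12
Round 2 (k=15): L=12 R=172
Round 3 (k=32): L=172 R=139
Round 4 (k=4): L=139 R=159
Round 5 (k=50): L=159 R=158
Round 6 (k=11): L=158 R=78

Answer: 158 78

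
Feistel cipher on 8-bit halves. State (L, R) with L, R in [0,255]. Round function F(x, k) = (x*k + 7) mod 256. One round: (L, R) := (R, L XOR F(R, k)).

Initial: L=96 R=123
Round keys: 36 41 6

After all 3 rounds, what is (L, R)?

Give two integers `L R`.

Answer: 73 142

Derivation:
Round 1 (k=36): L=123 R=51
Round 2 (k=41): L=51 R=73
Round 3 (k=6): L=73 R=142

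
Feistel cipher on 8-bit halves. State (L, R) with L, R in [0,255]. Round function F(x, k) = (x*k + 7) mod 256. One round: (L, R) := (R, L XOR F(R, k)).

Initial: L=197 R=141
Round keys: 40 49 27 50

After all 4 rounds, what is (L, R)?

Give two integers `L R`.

Round 1 (k=40): L=141 R=202
Round 2 (k=49): L=202 R=60
Round 3 (k=27): L=60 R=145
Round 4 (k=50): L=145 R=101

Answer: 145 101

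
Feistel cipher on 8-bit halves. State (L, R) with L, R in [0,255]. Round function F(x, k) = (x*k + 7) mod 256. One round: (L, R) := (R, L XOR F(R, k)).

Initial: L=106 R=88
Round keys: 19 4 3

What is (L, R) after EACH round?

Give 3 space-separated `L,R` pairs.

Round 1 (k=19): L=88 R=229
Round 2 (k=4): L=229 R=195
Round 3 (k=3): L=195 R=181

Answer: 88,229 229,195 195,181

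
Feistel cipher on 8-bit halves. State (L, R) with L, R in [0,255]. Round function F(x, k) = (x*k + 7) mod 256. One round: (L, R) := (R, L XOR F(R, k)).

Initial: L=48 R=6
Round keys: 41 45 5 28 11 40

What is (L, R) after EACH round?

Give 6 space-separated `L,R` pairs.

Answer: 6,205 205,22 22,184 184,49 49,154 154,38

Derivation:
Round 1 (k=41): L=6 R=205
Round 2 (k=45): L=205 R=22
Round 3 (k=5): L=22 R=184
Round 4 (k=28): L=184 R=49
Round 5 (k=11): L=49 R=154
Round 6 (k=40): L=154 R=38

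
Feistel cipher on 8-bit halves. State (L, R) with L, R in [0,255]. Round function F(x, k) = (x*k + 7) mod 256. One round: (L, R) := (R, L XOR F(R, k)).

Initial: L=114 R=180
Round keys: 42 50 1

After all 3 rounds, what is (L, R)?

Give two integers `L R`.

Round 1 (k=42): L=180 R=253
Round 2 (k=50): L=253 R=197
Round 3 (k=1): L=197 R=49

Answer: 197 49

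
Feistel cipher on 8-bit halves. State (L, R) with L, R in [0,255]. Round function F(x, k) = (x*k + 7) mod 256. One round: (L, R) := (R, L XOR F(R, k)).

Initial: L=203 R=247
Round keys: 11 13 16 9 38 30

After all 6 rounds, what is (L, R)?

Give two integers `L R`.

Round 1 (k=11): L=247 R=111
Round 2 (k=13): L=111 R=93
Round 3 (k=16): L=93 R=184
Round 4 (k=9): L=184 R=34
Round 5 (k=38): L=34 R=171
Round 6 (k=30): L=171 R=51

Answer: 171 51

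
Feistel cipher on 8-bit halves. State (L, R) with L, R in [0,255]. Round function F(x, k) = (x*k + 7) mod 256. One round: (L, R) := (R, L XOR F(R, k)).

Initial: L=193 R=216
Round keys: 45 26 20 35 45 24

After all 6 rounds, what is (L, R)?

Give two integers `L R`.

Round 1 (k=45): L=216 R=62
Round 2 (k=26): L=62 R=139
Round 3 (k=20): L=139 R=221
Round 4 (k=35): L=221 R=181
Round 5 (k=45): L=181 R=5
Round 6 (k=24): L=5 R=202

Answer: 5 202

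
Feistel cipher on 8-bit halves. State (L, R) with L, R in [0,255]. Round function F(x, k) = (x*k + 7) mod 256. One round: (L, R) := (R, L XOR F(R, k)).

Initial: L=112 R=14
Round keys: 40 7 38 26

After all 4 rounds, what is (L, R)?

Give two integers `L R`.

Answer: 204 73

Derivation:
Round 1 (k=40): L=14 R=71
Round 2 (k=7): L=71 R=246
Round 3 (k=38): L=246 R=204
Round 4 (k=26): L=204 R=73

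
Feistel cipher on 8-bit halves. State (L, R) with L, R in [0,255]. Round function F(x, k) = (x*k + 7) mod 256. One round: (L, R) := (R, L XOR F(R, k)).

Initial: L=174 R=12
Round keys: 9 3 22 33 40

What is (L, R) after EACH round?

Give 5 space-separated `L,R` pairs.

Answer: 12,221 221,146 146,78 78,135 135,81

Derivation:
Round 1 (k=9): L=12 R=221
Round 2 (k=3): L=221 R=146
Round 3 (k=22): L=146 R=78
Round 4 (k=33): L=78 R=135
Round 5 (k=40): L=135 R=81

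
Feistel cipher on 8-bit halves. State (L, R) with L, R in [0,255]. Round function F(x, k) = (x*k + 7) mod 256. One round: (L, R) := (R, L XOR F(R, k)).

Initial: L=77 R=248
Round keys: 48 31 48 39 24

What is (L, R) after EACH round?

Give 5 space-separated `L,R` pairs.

Round 1 (k=48): L=248 R=202
Round 2 (k=31): L=202 R=133
Round 3 (k=48): L=133 R=61
Round 4 (k=39): L=61 R=215
Round 5 (k=24): L=215 R=18

Answer: 248,202 202,133 133,61 61,215 215,18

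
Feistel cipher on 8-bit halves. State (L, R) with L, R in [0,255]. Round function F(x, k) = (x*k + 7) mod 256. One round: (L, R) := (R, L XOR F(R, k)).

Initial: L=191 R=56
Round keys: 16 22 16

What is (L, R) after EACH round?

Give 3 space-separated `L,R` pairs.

Round 1 (k=16): L=56 R=56
Round 2 (k=22): L=56 R=239
Round 3 (k=16): L=239 R=207

Answer: 56,56 56,239 239,207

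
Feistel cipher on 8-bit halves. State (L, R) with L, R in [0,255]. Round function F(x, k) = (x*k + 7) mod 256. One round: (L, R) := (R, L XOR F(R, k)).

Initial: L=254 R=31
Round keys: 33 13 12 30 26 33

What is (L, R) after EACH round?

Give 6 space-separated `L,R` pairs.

Round 1 (k=33): L=31 R=248
Round 2 (k=13): L=248 R=128
Round 3 (k=12): L=128 R=255
Round 4 (k=30): L=255 R=105
Round 5 (k=26): L=105 R=78
Round 6 (k=33): L=78 R=124

Answer: 31,248 248,128 128,255 255,105 105,78 78,124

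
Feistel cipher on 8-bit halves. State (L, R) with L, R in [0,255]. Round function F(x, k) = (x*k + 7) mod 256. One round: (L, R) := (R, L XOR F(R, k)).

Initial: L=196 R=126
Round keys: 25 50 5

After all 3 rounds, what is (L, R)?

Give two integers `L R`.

Round 1 (k=25): L=126 R=145
Round 2 (k=50): L=145 R=39
Round 3 (k=5): L=39 R=91

Answer: 39 91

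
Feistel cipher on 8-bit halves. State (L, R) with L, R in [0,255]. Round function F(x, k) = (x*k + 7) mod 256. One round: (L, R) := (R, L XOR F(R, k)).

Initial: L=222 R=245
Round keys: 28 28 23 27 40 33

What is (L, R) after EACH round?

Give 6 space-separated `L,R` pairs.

Answer: 245,13 13,134 134,28 28,125 125,147 147,135

Derivation:
Round 1 (k=28): L=245 R=13
Round 2 (k=28): L=13 R=134
Round 3 (k=23): L=134 R=28
Round 4 (k=27): L=28 R=125
Round 5 (k=40): L=125 R=147
Round 6 (k=33): L=147 R=135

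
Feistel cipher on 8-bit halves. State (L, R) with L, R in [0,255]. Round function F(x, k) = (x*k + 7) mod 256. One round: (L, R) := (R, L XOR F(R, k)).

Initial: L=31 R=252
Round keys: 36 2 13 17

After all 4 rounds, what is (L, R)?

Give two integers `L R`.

Round 1 (k=36): L=252 R=104
Round 2 (k=2): L=104 R=43
Round 3 (k=13): L=43 R=94
Round 4 (k=17): L=94 R=110

Answer: 94 110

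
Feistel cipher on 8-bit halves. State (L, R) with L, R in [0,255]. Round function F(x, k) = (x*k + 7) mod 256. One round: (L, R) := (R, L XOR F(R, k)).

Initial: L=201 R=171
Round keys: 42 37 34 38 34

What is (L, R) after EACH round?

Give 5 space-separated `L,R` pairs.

Answer: 171,220 220,120 120,43 43,17 17,98

Derivation:
Round 1 (k=42): L=171 R=220
Round 2 (k=37): L=220 R=120
Round 3 (k=34): L=120 R=43
Round 4 (k=38): L=43 R=17
Round 5 (k=34): L=17 R=98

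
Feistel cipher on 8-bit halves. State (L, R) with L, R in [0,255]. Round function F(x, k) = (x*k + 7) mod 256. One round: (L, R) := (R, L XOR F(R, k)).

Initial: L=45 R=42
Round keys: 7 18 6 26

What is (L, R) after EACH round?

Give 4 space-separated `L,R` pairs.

Answer: 42,0 0,45 45,21 21,4

Derivation:
Round 1 (k=7): L=42 R=0
Round 2 (k=18): L=0 R=45
Round 3 (k=6): L=45 R=21
Round 4 (k=26): L=21 R=4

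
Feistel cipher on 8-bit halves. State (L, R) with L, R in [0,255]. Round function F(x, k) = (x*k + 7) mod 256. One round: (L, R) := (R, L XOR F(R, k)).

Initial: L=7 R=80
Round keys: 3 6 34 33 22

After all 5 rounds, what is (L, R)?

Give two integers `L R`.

Round 1 (k=3): L=80 R=240
Round 2 (k=6): L=240 R=247
Round 3 (k=34): L=247 R=37
Round 4 (k=33): L=37 R=59
Round 5 (k=22): L=59 R=60

Answer: 59 60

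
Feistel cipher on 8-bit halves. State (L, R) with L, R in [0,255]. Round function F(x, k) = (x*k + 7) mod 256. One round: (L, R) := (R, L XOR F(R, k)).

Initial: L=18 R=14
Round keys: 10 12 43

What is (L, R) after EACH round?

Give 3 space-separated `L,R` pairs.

Round 1 (k=10): L=14 R=129
Round 2 (k=12): L=129 R=29
Round 3 (k=43): L=29 R=103

Answer: 14,129 129,29 29,103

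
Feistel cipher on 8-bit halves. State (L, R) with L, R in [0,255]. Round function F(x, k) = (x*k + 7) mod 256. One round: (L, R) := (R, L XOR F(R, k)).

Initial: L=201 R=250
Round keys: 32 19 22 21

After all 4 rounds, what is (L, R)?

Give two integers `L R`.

Answer: 183 97

Derivation:
Round 1 (k=32): L=250 R=142
Round 2 (k=19): L=142 R=107
Round 3 (k=22): L=107 R=183
Round 4 (k=21): L=183 R=97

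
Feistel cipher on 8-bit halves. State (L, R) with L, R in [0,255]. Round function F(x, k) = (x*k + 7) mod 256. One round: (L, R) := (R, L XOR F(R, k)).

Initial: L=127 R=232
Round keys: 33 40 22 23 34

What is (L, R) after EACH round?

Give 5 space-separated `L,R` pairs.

Round 1 (k=33): L=232 R=144
Round 2 (k=40): L=144 R=111
Round 3 (k=22): L=111 R=1
Round 4 (k=23): L=1 R=113
Round 5 (k=34): L=113 R=8

Answer: 232,144 144,111 111,1 1,113 113,8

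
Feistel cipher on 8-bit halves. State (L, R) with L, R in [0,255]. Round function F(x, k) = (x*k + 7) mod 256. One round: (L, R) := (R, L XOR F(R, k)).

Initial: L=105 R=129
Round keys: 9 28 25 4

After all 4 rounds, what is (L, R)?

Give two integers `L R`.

Answer: 0 197

Derivation:
Round 1 (k=9): L=129 R=249
Round 2 (k=28): L=249 R=194
Round 3 (k=25): L=194 R=0
Round 4 (k=4): L=0 R=197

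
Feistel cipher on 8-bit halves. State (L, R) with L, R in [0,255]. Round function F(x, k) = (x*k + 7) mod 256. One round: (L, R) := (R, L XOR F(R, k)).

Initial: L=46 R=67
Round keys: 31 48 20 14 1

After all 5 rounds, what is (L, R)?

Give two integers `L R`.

Answer: 185 29

Derivation:
Round 1 (k=31): L=67 R=10
Round 2 (k=48): L=10 R=164
Round 3 (k=20): L=164 R=221
Round 4 (k=14): L=221 R=185
Round 5 (k=1): L=185 R=29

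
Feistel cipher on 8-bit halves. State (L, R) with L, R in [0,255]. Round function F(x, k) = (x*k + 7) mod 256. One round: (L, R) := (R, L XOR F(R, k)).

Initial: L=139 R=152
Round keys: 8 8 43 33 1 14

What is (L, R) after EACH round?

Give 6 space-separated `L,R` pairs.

Answer: 152,76 76,255 255,144 144,104 104,255 255,145

Derivation:
Round 1 (k=8): L=152 R=76
Round 2 (k=8): L=76 R=255
Round 3 (k=43): L=255 R=144
Round 4 (k=33): L=144 R=104
Round 5 (k=1): L=104 R=255
Round 6 (k=14): L=255 R=145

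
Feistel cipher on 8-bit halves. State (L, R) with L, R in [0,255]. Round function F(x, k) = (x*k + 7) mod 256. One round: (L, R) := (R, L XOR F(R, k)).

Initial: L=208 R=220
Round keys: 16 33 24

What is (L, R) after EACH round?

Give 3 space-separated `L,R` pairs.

Answer: 220,23 23,34 34,32

Derivation:
Round 1 (k=16): L=220 R=23
Round 2 (k=33): L=23 R=34
Round 3 (k=24): L=34 R=32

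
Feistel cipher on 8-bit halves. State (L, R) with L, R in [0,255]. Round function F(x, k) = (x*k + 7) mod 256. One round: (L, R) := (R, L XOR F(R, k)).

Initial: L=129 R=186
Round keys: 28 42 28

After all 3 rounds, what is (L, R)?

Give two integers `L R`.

Answer: 201 221

Derivation:
Round 1 (k=28): L=186 R=222
Round 2 (k=42): L=222 R=201
Round 3 (k=28): L=201 R=221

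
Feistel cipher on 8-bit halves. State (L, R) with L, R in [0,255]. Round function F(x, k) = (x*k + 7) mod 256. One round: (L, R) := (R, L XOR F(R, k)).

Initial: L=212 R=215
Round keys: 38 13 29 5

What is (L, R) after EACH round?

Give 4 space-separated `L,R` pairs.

Round 1 (k=38): L=215 R=37
Round 2 (k=13): L=37 R=63
Round 3 (k=29): L=63 R=15
Round 4 (k=5): L=15 R=109

Answer: 215,37 37,63 63,15 15,109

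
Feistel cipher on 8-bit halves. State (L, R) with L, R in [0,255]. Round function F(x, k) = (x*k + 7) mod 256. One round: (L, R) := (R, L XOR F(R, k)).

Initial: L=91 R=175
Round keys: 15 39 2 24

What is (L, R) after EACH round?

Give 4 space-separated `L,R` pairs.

Round 1 (k=15): L=175 R=19
Round 2 (k=39): L=19 R=67
Round 3 (k=2): L=67 R=158
Round 4 (k=24): L=158 R=148

Answer: 175,19 19,67 67,158 158,148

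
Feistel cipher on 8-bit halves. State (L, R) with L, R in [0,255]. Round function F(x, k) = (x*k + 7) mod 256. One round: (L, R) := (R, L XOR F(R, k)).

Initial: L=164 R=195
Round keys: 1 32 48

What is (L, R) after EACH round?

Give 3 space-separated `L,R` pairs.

Round 1 (k=1): L=195 R=110
Round 2 (k=32): L=110 R=4
Round 3 (k=48): L=4 R=169

Answer: 195,110 110,4 4,169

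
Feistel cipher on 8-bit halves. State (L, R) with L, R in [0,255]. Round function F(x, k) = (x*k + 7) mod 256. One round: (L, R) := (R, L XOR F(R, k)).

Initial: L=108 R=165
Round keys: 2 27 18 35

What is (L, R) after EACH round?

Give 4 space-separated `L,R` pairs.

Round 1 (k=2): L=165 R=61
Round 2 (k=27): L=61 R=211
Round 3 (k=18): L=211 R=224
Round 4 (k=35): L=224 R=116

Answer: 165,61 61,211 211,224 224,116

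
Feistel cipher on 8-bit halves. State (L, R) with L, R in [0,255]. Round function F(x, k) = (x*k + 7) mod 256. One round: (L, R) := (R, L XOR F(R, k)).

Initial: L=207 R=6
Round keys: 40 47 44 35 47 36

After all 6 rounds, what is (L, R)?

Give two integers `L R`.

Answer: 189 186

Derivation:
Round 1 (k=40): L=6 R=56
Round 2 (k=47): L=56 R=73
Round 3 (k=44): L=73 R=171
Round 4 (k=35): L=171 R=33
Round 5 (k=47): L=33 R=189
Round 6 (k=36): L=189 R=186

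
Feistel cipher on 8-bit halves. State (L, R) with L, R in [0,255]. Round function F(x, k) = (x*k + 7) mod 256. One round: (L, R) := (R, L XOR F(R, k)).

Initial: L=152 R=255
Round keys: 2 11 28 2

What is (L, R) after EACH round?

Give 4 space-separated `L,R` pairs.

Answer: 255,157 157,57 57,222 222,250

Derivation:
Round 1 (k=2): L=255 R=157
Round 2 (k=11): L=157 R=57
Round 3 (k=28): L=57 R=222
Round 4 (k=2): L=222 R=250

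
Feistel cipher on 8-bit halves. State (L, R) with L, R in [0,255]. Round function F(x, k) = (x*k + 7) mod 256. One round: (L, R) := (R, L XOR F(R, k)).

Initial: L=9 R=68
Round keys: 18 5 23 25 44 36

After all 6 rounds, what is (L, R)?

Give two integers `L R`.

Round 1 (k=18): L=68 R=198
Round 2 (k=5): L=198 R=161
Round 3 (k=23): L=161 R=184
Round 4 (k=25): L=184 R=94
Round 5 (k=44): L=94 R=151
Round 6 (k=36): L=151 R=29

Answer: 151 29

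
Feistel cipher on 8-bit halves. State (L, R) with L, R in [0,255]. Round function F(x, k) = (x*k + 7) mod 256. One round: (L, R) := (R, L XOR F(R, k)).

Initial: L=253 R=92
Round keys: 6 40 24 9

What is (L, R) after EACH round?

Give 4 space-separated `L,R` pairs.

Answer: 92,210 210,139 139,221 221,71

Derivation:
Round 1 (k=6): L=92 R=210
Round 2 (k=40): L=210 R=139
Round 3 (k=24): L=139 R=221
Round 4 (k=9): L=221 R=71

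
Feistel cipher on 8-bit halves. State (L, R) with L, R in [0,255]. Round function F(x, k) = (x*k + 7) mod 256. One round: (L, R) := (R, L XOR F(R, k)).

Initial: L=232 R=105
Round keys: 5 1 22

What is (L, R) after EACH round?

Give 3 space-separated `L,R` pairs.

Round 1 (k=5): L=105 R=252
Round 2 (k=1): L=252 R=106
Round 3 (k=22): L=106 R=223

Answer: 105,252 252,106 106,223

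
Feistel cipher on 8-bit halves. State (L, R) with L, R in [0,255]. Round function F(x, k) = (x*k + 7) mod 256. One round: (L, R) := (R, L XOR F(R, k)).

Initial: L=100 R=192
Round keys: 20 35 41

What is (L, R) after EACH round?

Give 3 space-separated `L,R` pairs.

Round 1 (k=20): L=192 R=99
Round 2 (k=35): L=99 R=80
Round 3 (k=41): L=80 R=180

Answer: 192,99 99,80 80,180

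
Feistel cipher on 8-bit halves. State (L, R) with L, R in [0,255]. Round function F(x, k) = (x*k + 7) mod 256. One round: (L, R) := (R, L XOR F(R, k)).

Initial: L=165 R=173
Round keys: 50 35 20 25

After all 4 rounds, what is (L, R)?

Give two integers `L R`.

Answer: 107 52

Derivation:
Round 1 (k=50): L=173 R=116
Round 2 (k=35): L=116 R=78
Round 3 (k=20): L=78 R=107
Round 4 (k=25): L=107 R=52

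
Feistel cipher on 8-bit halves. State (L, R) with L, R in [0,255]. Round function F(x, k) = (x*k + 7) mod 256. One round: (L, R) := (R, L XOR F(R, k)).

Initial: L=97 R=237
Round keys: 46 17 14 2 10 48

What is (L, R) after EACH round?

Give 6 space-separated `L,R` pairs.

Round 1 (k=46): L=237 R=252
Round 2 (k=17): L=252 R=46
Round 3 (k=14): L=46 R=119
Round 4 (k=2): L=119 R=219
Round 5 (k=10): L=219 R=226
Round 6 (k=48): L=226 R=188

Answer: 237,252 252,46 46,119 119,219 219,226 226,188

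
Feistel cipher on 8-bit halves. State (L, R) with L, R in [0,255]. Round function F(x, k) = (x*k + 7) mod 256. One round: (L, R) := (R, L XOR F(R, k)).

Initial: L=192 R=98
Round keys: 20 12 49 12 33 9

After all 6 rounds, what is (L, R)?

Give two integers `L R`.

Answer: 150 239

Derivation:
Round 1 (k=20): L=98 R=111
Round 2 (k=12): L=111 R=89
Round 3 (k=49): L=89 R=127
Round 4 (k=12): L=127 R=162
Round 5 (k=33): L=162 R=150
Round 6 (k=9): L=150 R=239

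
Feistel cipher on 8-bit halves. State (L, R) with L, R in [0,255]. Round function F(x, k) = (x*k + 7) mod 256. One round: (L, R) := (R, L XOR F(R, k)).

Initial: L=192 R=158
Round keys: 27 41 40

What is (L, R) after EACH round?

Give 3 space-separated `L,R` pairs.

Round 1 (k=27): L=158 R=113
Round 2 (k=41): L=113 R=190
Round 3 (k=40): L=190 R=198

Answer: 158,113 113,190 190,198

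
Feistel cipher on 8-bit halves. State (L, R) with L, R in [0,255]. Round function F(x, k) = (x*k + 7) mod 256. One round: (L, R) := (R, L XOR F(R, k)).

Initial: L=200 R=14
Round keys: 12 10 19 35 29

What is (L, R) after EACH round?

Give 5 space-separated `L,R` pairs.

Answer: 14,103 103,3 3,39 39,95 95,237

Derivation:
Round 1 (k=12): L=14 R=103
Round 2 (k=10): L=103 R=3
Round 3 (k=19): L=3 R=39
Round 4 (k=35): L=39 R=95
Round 5 (k=29): L=95 R=237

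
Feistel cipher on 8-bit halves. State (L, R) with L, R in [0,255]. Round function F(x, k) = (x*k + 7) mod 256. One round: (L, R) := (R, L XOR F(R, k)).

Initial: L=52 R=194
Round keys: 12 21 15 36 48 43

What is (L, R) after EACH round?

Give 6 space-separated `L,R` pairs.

Answer: 194,43 43,76 76,80 80,11 11,71 71,255

Derivation:
Round 1 (k=12): L=194 R=43
Round 2 (k=21): L=43 R=76
Round 3 (k=15): L=76 R=80
Round 4 (k=36): L=80 R=11
Round 5 (k=48): L=11 R=71
Round 6 (k=43): L=71 R=255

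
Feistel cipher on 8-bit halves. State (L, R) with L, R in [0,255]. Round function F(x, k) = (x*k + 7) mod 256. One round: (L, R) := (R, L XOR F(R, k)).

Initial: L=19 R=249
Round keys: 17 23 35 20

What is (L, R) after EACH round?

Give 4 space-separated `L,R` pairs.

Answer: 249,131 131,53 53,197 197,94

Derivation:
Round 1 (k=17): L=249 R=131
Round 2 (k=23): L=131 R=53
Round 3 (k=35): L=53 R=197
Round 4 (k=20): L=197 R=94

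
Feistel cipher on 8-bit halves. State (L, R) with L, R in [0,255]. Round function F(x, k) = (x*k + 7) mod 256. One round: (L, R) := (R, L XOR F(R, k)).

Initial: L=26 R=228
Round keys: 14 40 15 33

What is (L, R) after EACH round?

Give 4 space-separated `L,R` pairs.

Round 1 (k=14): L=228 R=101
Round 2 (k=40): L=101 R=43
Round 3 (k=15): L=43 R=233
Round 4 (k=33): L=233 R=59

Answer: 228,101 101,43 43,233 233,59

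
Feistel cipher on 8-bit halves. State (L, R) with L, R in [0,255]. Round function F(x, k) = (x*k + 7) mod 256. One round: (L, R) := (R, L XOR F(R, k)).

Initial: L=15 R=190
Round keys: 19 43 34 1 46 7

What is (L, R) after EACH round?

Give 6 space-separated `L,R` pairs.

Round 1 (k=19): L=190 R=46
Round 2 (k=43): L=46 R=127
Round 3 (k=34): L=127 R=203
Round 4 (k=1): L=203 R=173
Round 5 (k=46): L=173 R=214
Round 6 (k=7): L=214 R=76

Answer: 190,46 46,127 127,203 203,173 173,214 214,76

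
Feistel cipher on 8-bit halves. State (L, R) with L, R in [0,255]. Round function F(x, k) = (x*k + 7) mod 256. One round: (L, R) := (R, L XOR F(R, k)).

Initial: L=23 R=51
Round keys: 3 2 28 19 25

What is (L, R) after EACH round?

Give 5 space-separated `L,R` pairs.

Answer: 51,183 183,70 70,24 24,137 137,112

Derivation:
Round 1 (k=3): L=51 R=183
Round 2 (k=2): L=183 R=70
Round 3 (k=28): L=70 R=24
Round 4 (k=19): L=24 R=137
Round 5 (k=25): L=137 R=112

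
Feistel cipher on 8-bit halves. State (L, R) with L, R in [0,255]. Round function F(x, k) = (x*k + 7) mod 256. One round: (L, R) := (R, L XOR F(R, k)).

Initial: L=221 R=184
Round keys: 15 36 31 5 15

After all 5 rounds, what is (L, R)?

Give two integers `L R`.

Answer: 6 195

Derivation:
Round 1 (k=15): L=184 R=18
Round 2 (k=36): L=18 R=55
Round 3 (k=31): L=55 R=162
Round 4 (k=5): L=162 R=6
Round 5 (k=15): L=6 R=195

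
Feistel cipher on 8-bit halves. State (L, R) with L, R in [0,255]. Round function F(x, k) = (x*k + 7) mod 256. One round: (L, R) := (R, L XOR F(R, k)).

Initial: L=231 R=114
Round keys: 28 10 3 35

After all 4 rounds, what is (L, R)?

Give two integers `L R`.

Round 1 (k=28): L=114 R=152
Round 2 (k=10): L=152 R=133
Round 3 (k=3): L=133 R=14
Round 4 (k=35): L=14 R=116

Answer: 14 116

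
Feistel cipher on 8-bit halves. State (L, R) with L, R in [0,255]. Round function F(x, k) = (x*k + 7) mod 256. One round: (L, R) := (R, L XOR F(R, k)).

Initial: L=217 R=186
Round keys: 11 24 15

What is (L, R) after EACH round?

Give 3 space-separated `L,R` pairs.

Answer: 186,220 220,29 29,102

Derivation:
Round 1 (k=11): L=186 R=220
Round 2 (k=24): L=220 R=29
Round 3 (k=15): L=29 R=102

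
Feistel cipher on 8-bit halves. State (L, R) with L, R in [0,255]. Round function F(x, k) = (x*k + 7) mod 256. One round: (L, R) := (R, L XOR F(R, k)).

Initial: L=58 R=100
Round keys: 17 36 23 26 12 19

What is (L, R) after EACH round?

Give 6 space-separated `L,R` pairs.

Answer: 100,145 145,15 15,241 241,142 142,94 94,143

Derivation:
Round 1 (k=17): L=100 R=145
Round 2 (k=36): L=145 R=15
Round 3 (k=23): L=15 R=241
Round 4 (k=26): L=241 R=142
Round 5 (k=12): L=142 R=94
Round 6 (k=19): L=94 R=143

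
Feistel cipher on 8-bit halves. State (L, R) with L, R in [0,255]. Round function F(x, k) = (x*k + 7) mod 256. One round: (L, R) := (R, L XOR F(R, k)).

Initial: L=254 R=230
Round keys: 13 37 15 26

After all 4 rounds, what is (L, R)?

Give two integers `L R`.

Round 1 (k=13): L=230 R=75
Round 2 (k=37): L=75 R=56
Round 3 (k=15): L=56 R=4
Round 4 (k=26): L=4 R=87

Answer: 4 87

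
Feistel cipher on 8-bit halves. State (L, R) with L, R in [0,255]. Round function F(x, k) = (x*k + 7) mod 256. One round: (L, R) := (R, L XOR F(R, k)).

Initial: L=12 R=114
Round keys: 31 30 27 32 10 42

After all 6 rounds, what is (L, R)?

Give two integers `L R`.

Answer: 90 107

Derivation:
Round 1 (k=31): L=114 R=217
Round 2 (k=30): L=217 R=7
Round 3 (k=27): L=7 R=29
Round 4 (k=32): L=29 R=160
Round 5 (k=10): L=160 R=90
Round 6 (k=42): L=90 R=107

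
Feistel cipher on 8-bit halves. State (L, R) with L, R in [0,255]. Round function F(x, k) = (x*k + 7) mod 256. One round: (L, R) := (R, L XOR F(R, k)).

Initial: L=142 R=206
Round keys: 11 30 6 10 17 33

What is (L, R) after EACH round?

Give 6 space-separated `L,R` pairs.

Answer: 206,111 111,199 199,222 222,116 116,101 101,120

Derivation:
Round 1 (k=11): L=206 R=111
Round 2 (k=30): L=111 R=199
Round 3 (k=6): L=199 R=222
Round 4 (k=10): L=222 R=116
Round 5 (k=17): L=116 R=101
Round 6 (k=33): L=101 R=120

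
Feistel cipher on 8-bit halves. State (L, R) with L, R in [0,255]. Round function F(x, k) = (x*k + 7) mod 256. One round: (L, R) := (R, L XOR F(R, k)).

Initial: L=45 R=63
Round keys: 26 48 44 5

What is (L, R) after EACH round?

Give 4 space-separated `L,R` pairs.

Round 1 (k=26): L=63 R=64
Round 2 (k=48): L=64 R=56
Round 3 (k=44): L=56 R=231
Round 4 (k=5): L=231 R=178

Answer: 63,64 64,56 56,231 231,178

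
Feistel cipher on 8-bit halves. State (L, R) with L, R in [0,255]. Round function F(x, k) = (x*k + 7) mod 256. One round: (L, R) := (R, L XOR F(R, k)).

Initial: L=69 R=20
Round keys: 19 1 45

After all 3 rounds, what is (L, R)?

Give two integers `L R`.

Round 1 (k=19): L=20 R=198
Round 2 (k=1): L=198 R=217
Round 3 (k=45): L=217 R=234

Answer: 217 234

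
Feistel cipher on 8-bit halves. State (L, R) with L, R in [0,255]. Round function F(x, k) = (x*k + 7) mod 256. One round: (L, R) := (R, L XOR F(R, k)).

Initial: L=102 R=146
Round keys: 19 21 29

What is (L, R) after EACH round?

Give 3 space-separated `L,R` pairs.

Round 1 (k=19): L=146 R=187
Round 2 (k=21): L=187 R=204
Round 3 (k=29): L=204 R=152

Answer: 146,187 187,204 204,152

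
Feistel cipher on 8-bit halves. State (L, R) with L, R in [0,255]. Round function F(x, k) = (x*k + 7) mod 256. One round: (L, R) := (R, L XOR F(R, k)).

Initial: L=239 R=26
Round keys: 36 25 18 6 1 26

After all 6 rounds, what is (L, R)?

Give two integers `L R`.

Round 1 (k=36): L=26 R=64
Round 2 (k=25): L=64 R=93
Round 3 (k=18): L=93 R=209
Round 4 (k=6): L=209 R=176
Round 5 (k=1): L=176 R=102
Round 6 (k=26): L=102 R=211

Answer: 102 211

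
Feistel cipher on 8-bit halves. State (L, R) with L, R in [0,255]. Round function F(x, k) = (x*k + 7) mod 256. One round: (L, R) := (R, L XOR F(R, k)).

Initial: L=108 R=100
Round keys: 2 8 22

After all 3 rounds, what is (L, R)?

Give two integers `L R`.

Answer: 123 58

Derivation:
Round 1 (k=2): L=100 R=163
Round 2 (k=8): L=163 R=123
Round 3 (k=22): L=123 R=58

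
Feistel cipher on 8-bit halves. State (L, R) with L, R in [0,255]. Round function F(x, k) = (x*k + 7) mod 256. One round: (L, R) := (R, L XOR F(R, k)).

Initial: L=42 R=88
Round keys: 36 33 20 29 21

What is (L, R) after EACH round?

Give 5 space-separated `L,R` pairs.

Answer: 88,77 77,172 172,58 58,53 53,90

Derivation:
Round 1 (k=36): L=88 R=77
Round 2 (k=33): L=77 R=172
Round 3 (k=20): L=172 R=58
Round 4 (k=29): L=58 R=53
Round 5 (k=21): L=53 R=90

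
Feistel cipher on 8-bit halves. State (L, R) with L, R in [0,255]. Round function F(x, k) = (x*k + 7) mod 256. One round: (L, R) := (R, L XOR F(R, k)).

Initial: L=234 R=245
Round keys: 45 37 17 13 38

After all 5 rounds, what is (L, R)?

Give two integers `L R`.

Round 1 (k=45): L=245 R=242
Round 2 (k=37): L=242 R=244
Round 3 (k=17): L=244 R=201
Round 4 (k=13): L=201 R=200
Round 5 (k=38): L=200 R=126

Answer: 200 126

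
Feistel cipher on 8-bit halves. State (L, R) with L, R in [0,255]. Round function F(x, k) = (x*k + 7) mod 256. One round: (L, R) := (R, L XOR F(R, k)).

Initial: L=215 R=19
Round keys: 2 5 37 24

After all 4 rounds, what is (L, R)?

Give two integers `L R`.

Round 1 (k=2): L=19 R=250
Round 2 (k=5): L=250 R=250
Round 3 (k=37): L=250 R=211
Round 4 (k=24): L=211 R=53

Answer: 211 53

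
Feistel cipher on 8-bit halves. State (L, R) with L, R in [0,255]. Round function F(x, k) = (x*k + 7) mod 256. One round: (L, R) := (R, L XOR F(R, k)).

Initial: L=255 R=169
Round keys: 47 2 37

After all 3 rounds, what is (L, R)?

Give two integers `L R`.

Answer: 64 182

Derivation:
Round 1 (k=47): L=169 R=241
Round 2 (k=2): L=241 R=64
Round 3 (k=37): L=64 R=182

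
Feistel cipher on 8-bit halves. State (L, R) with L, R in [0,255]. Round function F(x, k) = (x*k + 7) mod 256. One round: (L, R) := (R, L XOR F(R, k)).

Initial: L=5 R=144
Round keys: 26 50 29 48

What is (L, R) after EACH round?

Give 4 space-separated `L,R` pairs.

Answer: 144,162 162,59 59,20 20,252

Derivation:
Round 1 (k=26): L=144 R=162
Round 2 (k=50): L=162 R=59
Round 3 (k=29): L=59 R=20
Round 4 (k=48): L=20 R=252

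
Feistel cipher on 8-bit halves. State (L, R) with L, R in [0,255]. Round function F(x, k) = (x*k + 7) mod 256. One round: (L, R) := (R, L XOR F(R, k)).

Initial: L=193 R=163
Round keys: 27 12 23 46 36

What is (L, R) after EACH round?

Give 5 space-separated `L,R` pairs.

Answer: 163,249 249,16 16,142 142,155 155,93

Derivation:
Round 1 (k=27): L=163 R=249
Round 2 (k=12): L=249 R=16
Round 3 (k=23): L=16 R=142
Round 4 (k=46): L=142 R=155
Round 5 (k=36): L=155 R=93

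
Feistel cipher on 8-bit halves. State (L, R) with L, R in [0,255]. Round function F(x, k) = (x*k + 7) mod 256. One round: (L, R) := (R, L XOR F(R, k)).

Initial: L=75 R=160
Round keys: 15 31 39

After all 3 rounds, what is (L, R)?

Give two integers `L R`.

Round 1 (k=15): L=160 R=44
Round 2 (k=31): L=44 R=251
Round 3 (k=39): L=251 R=104

Answer: 251 104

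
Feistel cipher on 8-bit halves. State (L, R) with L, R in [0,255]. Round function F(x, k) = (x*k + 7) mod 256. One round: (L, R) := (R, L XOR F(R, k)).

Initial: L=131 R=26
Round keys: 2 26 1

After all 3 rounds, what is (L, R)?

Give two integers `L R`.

Round 1 (k=2): L=26 R=184
Round 2 (k=26): L=184 R=173
Round 3 (k=1): L=173 R=12

Answer: 173 12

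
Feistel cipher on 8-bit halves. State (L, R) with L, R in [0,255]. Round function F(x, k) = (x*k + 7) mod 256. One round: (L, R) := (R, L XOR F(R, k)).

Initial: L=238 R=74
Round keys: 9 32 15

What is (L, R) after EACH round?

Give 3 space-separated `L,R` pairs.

Answer: 74,79 79,173 173,101

Derivation:
Round 1 (k=9): L=74 R=79
Round 2 (k=32): L=79 R=173
Round 3 (k=15): L=173 R=101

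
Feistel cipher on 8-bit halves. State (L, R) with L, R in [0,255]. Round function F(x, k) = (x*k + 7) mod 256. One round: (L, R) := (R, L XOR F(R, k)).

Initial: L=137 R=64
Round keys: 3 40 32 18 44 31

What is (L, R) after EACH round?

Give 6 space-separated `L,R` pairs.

Answer: 64,78 78,119 119,169 169,158 158,134 134,223

Derivation:
Round 1 (k=3): L=64 R=78
Round 2 (k=40): L=78 R=119
Round 3 (k=32): L=119 R=169
Round 4 (k=18): L=169 R=158
Round 5 (k=44): L=158 R=134
Round 6 (k=31): L=134 R=223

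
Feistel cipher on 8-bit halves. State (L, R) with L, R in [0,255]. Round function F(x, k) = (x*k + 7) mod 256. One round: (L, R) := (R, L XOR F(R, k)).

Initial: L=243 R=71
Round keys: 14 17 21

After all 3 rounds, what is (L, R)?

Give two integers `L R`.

Answer: 134 31

Derivation:
Round 1 (k=14): L=71 R=26
Round 2 (k=17): L=26 R=134
Round 3 (k=21): L=134 R=31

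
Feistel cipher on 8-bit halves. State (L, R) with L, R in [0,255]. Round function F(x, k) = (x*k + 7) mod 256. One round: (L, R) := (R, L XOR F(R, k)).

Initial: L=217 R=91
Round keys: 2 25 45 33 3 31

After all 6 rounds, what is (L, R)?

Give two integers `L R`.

Round 1 (k=2): L=91 R=100
Round 2 (k=25): L=100 R=144
Round 3 (k=45): L=144 R=51
Round 4 (k=33): L=51 R=10
Round 5 (k=3): L=10 R=22
Round 6 (k=31): L=22 R=187

Answer: 22 187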